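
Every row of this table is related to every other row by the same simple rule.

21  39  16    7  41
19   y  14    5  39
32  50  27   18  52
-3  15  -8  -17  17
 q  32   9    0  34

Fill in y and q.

The difference between any two rows is the same in every column — this is an addition table with the headers hidden.
Row 2 minus row 1 is 39 − 41 = -2, so its entry in column 2 is 39 + (-2) = 37.
Row 5 minus row 1 is 34 − 41 = -7, so its entry in column 1 is 21 + (-7) = 14.

y = 37, q = 14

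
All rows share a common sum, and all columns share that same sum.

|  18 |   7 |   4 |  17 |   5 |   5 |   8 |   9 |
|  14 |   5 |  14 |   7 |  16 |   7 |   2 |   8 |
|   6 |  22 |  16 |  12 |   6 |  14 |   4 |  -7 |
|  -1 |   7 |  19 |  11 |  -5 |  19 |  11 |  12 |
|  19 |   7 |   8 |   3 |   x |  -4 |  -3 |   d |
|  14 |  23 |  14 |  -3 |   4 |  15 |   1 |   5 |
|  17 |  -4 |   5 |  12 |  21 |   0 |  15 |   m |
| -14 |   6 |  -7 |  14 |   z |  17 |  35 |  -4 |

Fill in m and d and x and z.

m = 7, d = 43, x = 0, z = 26

Rows 1 and 2 both sum to 73, so that's the common total.
Row 7: 17 − 4 + 5 + 12 + 21 + 0 + 15 = 66, so its missing entry is 73 − 66 = 7.
Column 8: 9 + 8 − 7 + 12 + 5 + 7 − 4 = 30, so its missing entry is 73 − 30 = 43.
Row 5: 19 + 7 + 8 + 3 − 4 − 3 + 43 = 73, so its missing entry is 73 − 73 = 0.
Row 8: -14 + 6 − 7 + 14 + 17 + 35 − 4 = 47, so its missing entry is 73 − 47 = 26.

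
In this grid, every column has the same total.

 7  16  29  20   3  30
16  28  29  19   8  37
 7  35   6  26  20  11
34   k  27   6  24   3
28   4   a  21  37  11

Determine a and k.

The complete columns each total 92.
Column 3 is missing 92 − 91 = 1 (since 29 + 29 + 6 + 27 = 91).
Column 2 is missing 92 − 83 = 9 (since 16 + 28 + 35 + 4 = 83).

a = 1, k = 9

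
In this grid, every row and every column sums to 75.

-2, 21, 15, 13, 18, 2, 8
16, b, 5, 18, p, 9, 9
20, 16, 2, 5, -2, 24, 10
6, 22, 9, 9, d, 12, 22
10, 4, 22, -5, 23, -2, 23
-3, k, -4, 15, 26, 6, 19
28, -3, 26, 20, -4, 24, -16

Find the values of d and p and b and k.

The known cells in row 6 total 59, leaving 75 − 59 = 16 for the blank.
The known cells in column 2 total 76, leaving 75 − 76 = -1 for the blank.
The known cells in row 4 total 80, leaving 75 − 80 = -5 for the blank.
The known cells in row 2 total 56, leaving 75 − 56 = 19 for the blank.

d = -5, p = 19, b = -1, k = 16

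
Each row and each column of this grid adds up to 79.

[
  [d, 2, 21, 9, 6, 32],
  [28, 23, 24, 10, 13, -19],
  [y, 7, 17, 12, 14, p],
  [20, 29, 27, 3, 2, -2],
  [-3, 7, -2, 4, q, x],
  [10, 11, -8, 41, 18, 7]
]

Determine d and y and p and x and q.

Column 5: 6 + 13 + 14 + 2 + 18 = 53, so its missing entry is 79 − 53 = 26.
Row 1: 2 + 21 + 9 + 6 + 32 = 70, so its missing entry is 79 − 70 = 9.
Column 1: 9 + 28 + 20 − 3 + 10 = 64, so its missing entry is 79 − 64 = 15.
Row 5: -3 + 7 − 2 + 4 + 26 = 32, so its missing entry is 79 − 32 = 47.
Row 3: 15 + 7 + 17 + 12 + 14 = 65, so its missing entry is 79 − 65 = 14.

d = 9, y = 15, p = 14, x = 47, q = 26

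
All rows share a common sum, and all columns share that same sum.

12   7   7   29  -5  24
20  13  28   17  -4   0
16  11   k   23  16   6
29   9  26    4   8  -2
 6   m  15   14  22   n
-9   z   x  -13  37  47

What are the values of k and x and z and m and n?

k = 2, x = -4, z = 16, m = 18, n = -1

Rows 1 and 2 both sum to 74, so that's the common total.
Column 6 has 24 + 0 + 6 − 2 + 47 = 75; the blank must be 74 − 75 = -1.
Row 3 has 16 + 11 + 23 + 16 + 6 = 72; the blank must be 74 − 72 = 2.
Row 5 has 6 + 15 + 14 + 22 − 1 = 56; the blank must be 74 − 56 = 18.
Column 2 has 7 + 13 + 11 + 9 + 18 = 58; the blank must be 74 − 58 = 16.
Row 6 has -9 + 16 − 13 + 37 + 47 = 78; the blank must be 74 − 78 = -4.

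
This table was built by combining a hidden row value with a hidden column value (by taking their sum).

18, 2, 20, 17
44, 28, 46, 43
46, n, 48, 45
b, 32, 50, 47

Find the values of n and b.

The difference between any two rows is the same in every column — this is an addition table with the headers hidden.
Row 3 minus row 1 is 45 − 17 = 28, so its entry in column 2 is 2 + 28 = 30.
Row 4 minus row 1 is 47 − 17 = 30, so its entry in column 1 is 18 + 30 = 48.

n = 30, b = 48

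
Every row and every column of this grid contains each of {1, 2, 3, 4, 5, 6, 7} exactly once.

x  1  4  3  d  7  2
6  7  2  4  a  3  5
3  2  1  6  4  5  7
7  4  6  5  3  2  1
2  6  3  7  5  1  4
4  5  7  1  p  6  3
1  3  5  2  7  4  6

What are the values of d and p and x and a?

d = 6, p = 2, x = 5, a = 1

For row 6, column 5: row 6 already has {1, 3, 4, 5, 6, 7}; that leaves 2.
At (row 2, col 5): row 2 already has {2, 3, 4, 5, 6, 7}, so the value is 1.
Cell (1,5): column 5 already has {1, 2, 3, 4, 5, 7} → 6.
Cell (1,1): row 1 already has {1, 2, 3, 4, 6, 7} → 5.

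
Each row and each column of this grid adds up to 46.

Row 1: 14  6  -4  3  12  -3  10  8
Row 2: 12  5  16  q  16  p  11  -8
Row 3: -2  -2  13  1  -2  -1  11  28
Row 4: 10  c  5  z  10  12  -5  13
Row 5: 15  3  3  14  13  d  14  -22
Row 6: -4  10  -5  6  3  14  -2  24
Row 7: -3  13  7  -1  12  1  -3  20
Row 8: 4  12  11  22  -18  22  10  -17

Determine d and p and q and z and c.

d = 6, p = -5, q = -1, z = 2, c = -1

Column 2 has 6 + 5 − 2 + 3 + 10 + 13 + 12 = 47; the blank must be 46 − 47 = -1.
Row 5 has 15 + 3 + 3 + 14 + 13 + 14 − 22 = 40; the blank must be 46 − 40 = 6.
Column 6 has -3 − 1 + 12 + 6 + 14 + 1 + 22 = 51; the blank must be 46 − 51 = -5.
Row 4 has 10 − 1 + 5 + 10 + 12 − 5 + 13 = 44; the blank must be 46 − 44 = 2.
Row 2 has 12 + 5 + 16 + 16 − 5 + 11 − 8 = 47; the blank must be 46 − 47 = -1.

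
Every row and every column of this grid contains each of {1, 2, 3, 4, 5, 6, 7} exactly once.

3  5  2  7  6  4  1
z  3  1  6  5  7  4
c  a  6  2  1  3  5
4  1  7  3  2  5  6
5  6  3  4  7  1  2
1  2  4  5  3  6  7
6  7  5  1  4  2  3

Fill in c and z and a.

c = 7, z = 2, a = 4

Cell (2,1): row 2 already has {1, 3, 4, 5, 6, 7} → 2.
For row 3, column 1: column 1 already has {1, 2, 3, 4, 5, 6}; that leaves 7.
At (row 3, col 2): row 3 already has {1, 2, 3, 5, 6, 7}, so the value is 4.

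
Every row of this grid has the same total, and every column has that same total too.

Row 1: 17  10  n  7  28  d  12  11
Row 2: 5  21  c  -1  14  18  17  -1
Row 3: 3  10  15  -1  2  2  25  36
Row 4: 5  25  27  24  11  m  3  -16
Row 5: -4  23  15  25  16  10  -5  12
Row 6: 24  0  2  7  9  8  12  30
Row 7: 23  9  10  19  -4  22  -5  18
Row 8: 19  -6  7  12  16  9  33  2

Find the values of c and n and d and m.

Rows 3 and 5 both sum to 92, so that's the common total.
Row 2: 5 + 21 − 1 + 14 + 18 + 17 − 1 = 73, so its missing entry is 92 − 73 = 19.
Column 3: 19 + 15 + 27 + 15 + 2 + 10 + 7 = 95, so its missing entry is 92 − 95 = -3.
Row 4: 5 + 25 + 27 + 24 + 11 + 3 − 16 = 79, so its missing entry is 92 − 79 = 13.
Row 1: 17 + 10 − 3 + 7 + 28 + 12 + 11 = 82, so its missing entry is 92 − 82 = 10.

c = 19, n = -3, d = 10, m = 13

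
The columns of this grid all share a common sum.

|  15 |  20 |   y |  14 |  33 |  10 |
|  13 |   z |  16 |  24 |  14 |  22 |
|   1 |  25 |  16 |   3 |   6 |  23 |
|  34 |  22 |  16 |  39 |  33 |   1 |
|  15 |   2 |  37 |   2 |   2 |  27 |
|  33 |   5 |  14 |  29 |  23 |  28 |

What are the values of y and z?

y = 12, z = 37

Columns 1 and 4 both add up to 111, so every column sums to 111.
Column 3: 16 + 16 + 16 + 37 + 14 = 99, so the missing entry is 111 − 99 = 12.
Column 2: 20 + 25 + 22 + 2 + 5 = 74, so the missing entry is 111 − 74 = 37.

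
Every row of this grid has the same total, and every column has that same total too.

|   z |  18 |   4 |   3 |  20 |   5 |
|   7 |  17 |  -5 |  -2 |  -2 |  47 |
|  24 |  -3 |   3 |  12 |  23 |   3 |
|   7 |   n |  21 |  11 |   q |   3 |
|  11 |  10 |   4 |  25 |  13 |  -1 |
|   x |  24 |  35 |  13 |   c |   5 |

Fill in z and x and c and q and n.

z = 12, x = 1, c = -16, q = 24, n = -4

Rows 2 and 3 both sum to 62, so that's the common total.
The known cells in row 1 total 50, leaving 62 − 50 = 12 for the blank.
The known cells in column 2 total 66, leaving 62 − 66 = -4 for the blank.
The known cells in row 4 total 38, leaving 62 − 38 = 24 for the blank.
The known cells in column 5 total 78, leaving 62 − 78 = -16 for the blank.
The known cells in row 6 total 61, leaving 62 − 61 = 1 for the blank.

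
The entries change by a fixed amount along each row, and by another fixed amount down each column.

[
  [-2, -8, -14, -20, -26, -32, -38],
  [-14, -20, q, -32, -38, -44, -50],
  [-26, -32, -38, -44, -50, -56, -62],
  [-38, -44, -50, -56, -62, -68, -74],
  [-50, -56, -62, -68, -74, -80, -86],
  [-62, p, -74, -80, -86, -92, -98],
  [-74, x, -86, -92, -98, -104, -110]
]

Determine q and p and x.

Along each row the entries change by -6 per step; down each column they change by -12.
Row 2: from -14 at column 1, stepping by -6 to column 3 gives -26.
Row 6: from -62 at column 1, stepping by -6 to column 2 gives -68.
Row 7: from -74 at column 1, stepping by -6 to column 2 gives -80.

q = -26, p = -68, x = -80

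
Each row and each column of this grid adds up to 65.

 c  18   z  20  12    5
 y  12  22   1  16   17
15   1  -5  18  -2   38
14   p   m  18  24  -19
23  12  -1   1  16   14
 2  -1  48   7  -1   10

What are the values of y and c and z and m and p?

y = -3, c = 14, z = -4, m = 5, p = 23

The known cells in column 2 total 42, leaving 65 − 42 = 23 for the blank.
The known cells in row 2 total 68, leaving 65 − 68 = -3 for the blank.
The known cells in column 1 total 51, leaving 65 − 51 = 14 for the blank.
The known cells in row 1 total 69, leaving 65 − 69 = -4 for the blank.
The known cells in row 4 total 60, leaving 65 − 60 = 5 for the blank.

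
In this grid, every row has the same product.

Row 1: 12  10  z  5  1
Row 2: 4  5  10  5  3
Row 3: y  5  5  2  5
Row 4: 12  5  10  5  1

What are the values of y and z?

y = 12, z = 5

Rows 2 and 4 each multiply to 3000, so every row has product 3000.
Row 3: 5×5×2×5 = 250, so the missing entry is 3000 ÷ 250 = 12.
Row 1: 12×10×5×1 = 600, so the missing entry is 3000 ÷ 600 = 5.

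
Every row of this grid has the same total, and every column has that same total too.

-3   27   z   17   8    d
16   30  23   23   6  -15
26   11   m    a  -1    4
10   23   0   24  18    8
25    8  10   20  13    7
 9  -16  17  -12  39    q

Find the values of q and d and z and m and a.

Rows 2 and 4 both sum to 83, so that's the common total.
Row 6 has 9 − 16 + 17 − 12 + 39 = 37; the blank must be 83 − 37 = 46.
Column 4 has 17 + 23 + 24 + 20 − 12 = 72; the blank must be 83 − 72 = 11.
Column 6 has -15 + 4 + 8 + 7 + 46 = 50; the blank must be 83 − 50 = 33.
Row 1 has -3 + 27 + 17 + 8 + 33 = 82; the blank must be 83 − 82 = 1.
Row 3 has 26 + 11 + 11 − 1 + 4 = 51; the blank must be 83 − 51 = 32.

q = 46, d = 33, z = 1, m = 32, a = 11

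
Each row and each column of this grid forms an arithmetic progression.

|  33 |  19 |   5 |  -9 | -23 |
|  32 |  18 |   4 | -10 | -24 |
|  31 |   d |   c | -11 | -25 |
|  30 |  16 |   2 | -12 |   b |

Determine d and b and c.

d = 17, b = -26, c = 3

Along each row the entries change by -14 per step; down each column they change by -1.
Row 3: from 31 at column 1, stepping by -14 to column 2 gives 17.
Row 4: from 30 at column 1, stepping by -14 to column 5 gives -26.
Row 3: from 31 at column 1, stepping by -14 to column 3 gives 3.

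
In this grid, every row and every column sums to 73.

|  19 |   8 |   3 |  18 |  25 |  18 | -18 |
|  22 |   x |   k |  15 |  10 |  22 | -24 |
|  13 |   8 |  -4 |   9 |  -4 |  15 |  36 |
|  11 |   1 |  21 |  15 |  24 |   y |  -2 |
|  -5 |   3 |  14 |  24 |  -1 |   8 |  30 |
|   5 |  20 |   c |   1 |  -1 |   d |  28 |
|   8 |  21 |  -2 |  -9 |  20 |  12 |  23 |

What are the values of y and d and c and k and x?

y = 3, d = -5, c = 25, k = 16, x = 12

Column 2: 8 + 8 + 1 + 3 + 20 + 21 = 61, so its missing entry is 73 − 61 = 12.
Row 2: 22 + 12 + 15 + 10 + 22 − 24 = 57, so its missing entry is 73 − 57 = 16.
Row 4: 11 + 1 + 21 + 15 + 24 − 2 = 70, so its missing entry is 73 − 70 = 3.
Column 6: 18 + 22 + 15 + 3 + 8 + 12 = 78, so its missing entry is 73 − 78 = -5.
Row 6: 5 + 20 + 1 − 1 − 5 + 28 = 48, so its missing entry is 73 − 48 = 25.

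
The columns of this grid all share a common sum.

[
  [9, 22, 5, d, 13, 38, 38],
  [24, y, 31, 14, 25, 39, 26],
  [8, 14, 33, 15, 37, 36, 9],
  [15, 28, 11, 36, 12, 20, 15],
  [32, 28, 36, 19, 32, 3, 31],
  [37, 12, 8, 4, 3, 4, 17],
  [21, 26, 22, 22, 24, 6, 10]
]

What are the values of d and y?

Column 5 sums to 146 and so does column 7; that's the common total.
In column 4 the known cells total 110, leaving 146 − 110 = 36.
In column 2 the known cells total 130, leaving 146 − 130 = 16.

d = 36, y = 16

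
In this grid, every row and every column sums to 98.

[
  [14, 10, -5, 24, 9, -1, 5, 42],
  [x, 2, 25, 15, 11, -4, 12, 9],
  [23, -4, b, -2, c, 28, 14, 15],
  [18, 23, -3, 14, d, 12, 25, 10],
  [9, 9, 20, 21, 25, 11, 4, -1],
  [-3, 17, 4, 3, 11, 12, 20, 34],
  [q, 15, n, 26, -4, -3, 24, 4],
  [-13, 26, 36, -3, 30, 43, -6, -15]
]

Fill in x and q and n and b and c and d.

The known cells in row 4 total 99, leaving 98 − 99 = -1 for the blank.
The known cells in column 5 total 81, leaving 98 − 81 = 17 for the blank.
The known cells in row 3 total 91, leaving 98 − 91 = 7 for the blank.
The known cells in column 3 total 84, leaving 98 − 84 = 14 for the blank.
The known cells in row 7 total 76, leaving 98 − 76 = 22 for the blank.
The known cells in row 2 total 70, leaving 98 − 70 = 28 for the blank.

x = 28, q = 22, n = 14, b = 7, c = 17, d = -1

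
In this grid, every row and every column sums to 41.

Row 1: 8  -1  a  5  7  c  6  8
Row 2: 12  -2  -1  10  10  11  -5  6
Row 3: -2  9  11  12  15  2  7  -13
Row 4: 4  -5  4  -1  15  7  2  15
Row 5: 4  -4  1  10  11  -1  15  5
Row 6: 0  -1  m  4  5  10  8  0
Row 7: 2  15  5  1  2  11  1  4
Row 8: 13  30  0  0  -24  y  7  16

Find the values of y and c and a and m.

y = -1, c = 2, a = 6, m = 15

Row 6: 0 − 1 + 4 + 5 + 10 + 8 + 0 = 26, so its missing entry is 41 − 26 = 15.
Row 8: 13 + 30 + 0 + 0 − 24 + 7 + 16 = 42, so its missing entry is 41 − 42 = -1.
Column 6: 11 + 2 + 7 − 1 + 10 + 11 − 1 = 39, so its missing entry is 41 − 39 = 2.
Row 1: 8 − 1 + 5 + 7 + 2 + 6 + 8 = 35, so its missing entry is 41 − 35 = 6.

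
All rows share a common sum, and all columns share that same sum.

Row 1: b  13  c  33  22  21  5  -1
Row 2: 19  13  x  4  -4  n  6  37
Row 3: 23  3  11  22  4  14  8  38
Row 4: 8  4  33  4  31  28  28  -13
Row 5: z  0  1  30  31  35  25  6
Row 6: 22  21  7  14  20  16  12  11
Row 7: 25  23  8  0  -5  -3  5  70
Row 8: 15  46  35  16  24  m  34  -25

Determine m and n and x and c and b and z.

m = -22, n = 34, x = 14, c = 14, b = 16, z = -5

Rows 3 and 4 both sum to 123, so that's the common total.
Row 5: 0 + 1 + 30 + 31 + 35 + 25 + 6 = 128, so its missing entry is 123 − 128 = -5.
Column 1: 19 + 23 + 8 − 5 + 22 + 25 + 15 = 107, so its missing entry is 123 − 107 = 16.
Row 1: 16 + 13 + 33 + 22 + 21 + 5 − 1 = 109, so its missing entry is 123 − 109 = 14.
Column 3: 14 + 11 + 33 + 1 + 7 + 8 + 35 = 109, so its missing entry is 123 − 109 = 14.
Row 2: 19 + 13 + 14 + 4 − 4 + 6 + 37 = 89, so its missing entry is 123 − 89 = 34.
Row 8: 15 + 46 + 35 + 16 + 24 + 34 − 25 = 145, so its missing entry is 123 − 145 = -22.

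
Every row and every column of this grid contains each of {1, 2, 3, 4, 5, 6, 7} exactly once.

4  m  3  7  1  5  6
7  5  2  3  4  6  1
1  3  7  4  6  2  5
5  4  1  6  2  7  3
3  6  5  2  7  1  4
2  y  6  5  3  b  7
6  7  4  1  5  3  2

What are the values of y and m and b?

y = 1, m = 2, b = 4

For row 1, column 2: row 1 already has {1, 3, 4, 5, 6, 7}; that leaves 2.
At (row 6, col 6): column 6 already has {1, 2, 3, 5, 6, 7}, so the value is 4.
Cell (6,2): row 6 already has {2, 3, 4, 5, 6, 7} → 1.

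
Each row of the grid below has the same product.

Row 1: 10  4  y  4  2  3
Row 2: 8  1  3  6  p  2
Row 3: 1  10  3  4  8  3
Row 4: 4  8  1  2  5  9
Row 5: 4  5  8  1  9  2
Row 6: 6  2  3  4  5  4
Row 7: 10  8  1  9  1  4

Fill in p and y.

Rows 4 and 5 each multiply to 2880, so every row has product 2880.
Row 2: 8×1×3×6×2 = 288, so the missing entry is 2880 ÷ 288 = 10.
Row 1: 10×4×4×2×3 = 960, so the missing entry is 2880 ÷ 960 = 3.

p = 10, y = 3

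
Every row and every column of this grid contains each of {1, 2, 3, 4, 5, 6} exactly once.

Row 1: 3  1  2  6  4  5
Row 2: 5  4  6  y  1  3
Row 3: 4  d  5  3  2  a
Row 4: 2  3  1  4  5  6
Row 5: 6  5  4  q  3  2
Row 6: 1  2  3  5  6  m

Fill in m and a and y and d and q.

m = 4, a = 1, y = 2, d = 6, q = 1

At (row 6, col 6): row 6 already has {1, 2, 3, 5, 6}, so the value is 4.
For row 3, column 2: column 2 already has {1, 2, 3, 4, 5}; that leaves 6.
Cell (5,4): row 5 already has {2, 3, 4, 5, 6} → 1.
For row 3, column 6: row 3 already has {2, 3, 4, 5, 6}; that leaves 1.
Cell (2,4): row 2 already has {1, 3, 4, 5, 6} → 2.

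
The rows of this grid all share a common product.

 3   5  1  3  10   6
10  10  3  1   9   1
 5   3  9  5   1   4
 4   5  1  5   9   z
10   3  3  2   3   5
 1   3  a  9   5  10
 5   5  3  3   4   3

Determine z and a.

z = 3, a = 2

Rows 2 and 5 each multiply to 2700, so every row has product 2700.
Row 4: 4×5×1×5×9 = 900, so the missing entry is 2700 ÷ 900 = 3.
Row 6: 1×3×9×5×10 = 1350, so the missing entry is 2700 ÷ 1350 = 2.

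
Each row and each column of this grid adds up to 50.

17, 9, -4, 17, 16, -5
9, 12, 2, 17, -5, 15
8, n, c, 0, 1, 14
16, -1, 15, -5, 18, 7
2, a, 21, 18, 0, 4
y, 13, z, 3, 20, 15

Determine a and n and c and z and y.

Column 1: 17 + 9 + 8 + 16 + 2 = 52, so its missing entry is 50 − 52 = -2.
Row 5: 2 + 21 + 18 + 0 + 4 = 45, so its missing entry is 50 − 45 = 5.
Column 2: 9 + 12 − 1 + 5 + 13 = 38, so its missing entry is 50 − 38 = 12.
Row 3: 8 + 12 + 0 + 1 + 14 = 35, so its missing entry is 50 − 35 = 15.
Row 6: -2 + 13 + 3 + 20 + 15 = 49, so its missing entry is 50 − 49 = 1.

a = 5, n = 12, c = 15, z = 1, y = -2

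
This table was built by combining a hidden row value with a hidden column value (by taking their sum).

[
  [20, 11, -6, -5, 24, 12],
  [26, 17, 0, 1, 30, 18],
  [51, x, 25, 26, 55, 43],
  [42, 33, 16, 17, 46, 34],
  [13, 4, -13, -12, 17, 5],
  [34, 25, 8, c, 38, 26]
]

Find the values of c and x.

The difference between any two rows is the same in every column — this is an addition table with the headers hidden.
Row 6 minus row 1 is 8 − (-6) = 14, so its entry in column 4 is -5 + 14 = 9.
Row 3 minus row 1 is 25 − (-6) = 31, so its entry in column 2 is 11 + 31 = 42.

c = 9, x = 42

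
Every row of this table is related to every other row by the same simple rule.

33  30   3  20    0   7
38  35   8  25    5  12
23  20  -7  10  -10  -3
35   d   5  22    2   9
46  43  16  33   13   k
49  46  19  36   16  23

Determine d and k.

d = 32, k = 20

The difference between any two rows is the same in every column — this is an addition table with the headers hidden.
Row 4 minus row 1 is 5 − 3 = 2, so its entry in column 2 is 30 + 2 = 32.
Row 5 minus row 1 is 16 − 3 = 13, so its entry in column 6 is 7 + 13 = 20.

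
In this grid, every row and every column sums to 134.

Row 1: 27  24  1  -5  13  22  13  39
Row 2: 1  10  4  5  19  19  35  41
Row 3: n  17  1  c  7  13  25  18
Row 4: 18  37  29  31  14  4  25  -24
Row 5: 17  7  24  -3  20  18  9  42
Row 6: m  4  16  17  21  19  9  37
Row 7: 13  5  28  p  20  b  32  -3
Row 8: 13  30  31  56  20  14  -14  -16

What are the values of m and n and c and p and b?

The known cells in column 6 total 109, leaving 134 − 109 = 25 for the blank.
The known cells in row 6 total 123, leaving 134 − 123 = 11 for the blank.
The known cells in column 1 total 100, leaving 134 − 100 = 34 for the blank.
The known cells in row 3 total 115, leaving 134 − 115 = 19 for the blank.
The known cells in row 7 total 120, leaving 134 − 120 = 14 for the blank.

m = 11, n = 34, c = 19, p = 14, b = 25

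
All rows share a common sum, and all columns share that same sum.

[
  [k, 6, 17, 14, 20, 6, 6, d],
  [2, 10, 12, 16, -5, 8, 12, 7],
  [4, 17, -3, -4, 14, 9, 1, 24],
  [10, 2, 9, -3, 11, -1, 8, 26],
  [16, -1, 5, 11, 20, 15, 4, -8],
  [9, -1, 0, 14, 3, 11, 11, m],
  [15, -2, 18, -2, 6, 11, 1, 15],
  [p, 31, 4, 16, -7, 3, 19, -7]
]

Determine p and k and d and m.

Rows 2 and 3 both sum to 62, so that's the common total.
Row 8 has 31 + 4 + 16 − 7 + 3 + 19 − 7 = 59; the blank must be 62 − 59 = 3.
Row 6 has 9 − 1 + 0 + 14 + 3 + 11 + 11 = 47; the blank must be 62 − 47 = 15.
Column 8 has 7 + 24 + 26 − 8 + 15 + 15 − 7 = 72; the blank must be 62 − 72 = -10.
Row 1 has 6 + 17 + 14 + 20 + 6 + 6 − 10 = 59; the blank must be 62 − 59 = 3.

p = 3, k = 3, d = -10, m = 15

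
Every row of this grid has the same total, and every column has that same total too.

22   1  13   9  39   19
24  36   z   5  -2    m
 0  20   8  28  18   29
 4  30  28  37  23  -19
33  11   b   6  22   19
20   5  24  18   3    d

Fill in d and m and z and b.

d = 33, m = 22, z = 18, b = 12

Rows 1 and 3 both sum to 103, so that's the common total.
Row 6 has 20 + 5 + 24 + 18 + 3 = 70; the blank must be 103 − 70 = 33.
Row 5 has 33 + 11 + 6 + 22 + 19 = 91; the blank must be 103 − 91 = 12.
Column 3 has 13 + 8 + 28 + 12 + 24 = 85; the blank must be 103 − 85 = 18.
Row 2 has 24 + 36 + 18 + 5 − 2 = 81; the blank must be 103 − 81 = 22.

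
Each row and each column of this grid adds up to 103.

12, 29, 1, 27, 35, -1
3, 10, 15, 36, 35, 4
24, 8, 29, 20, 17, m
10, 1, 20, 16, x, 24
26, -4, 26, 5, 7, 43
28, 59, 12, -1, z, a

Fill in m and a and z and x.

m = 5, a = 28, z = -23, x = 32

The known cells in row 3 total 98, leaving 103 − 98 = 5 for the blank.
The known cells in row 4 total 71, leaving 103 − 71 = 32 for the blank.
The known cells in column 5 total 126, leaving 103 − 126 = -23 for the blank.
The known cells in row 6 total 75, leaving 103 − 75 = 28 for the blank.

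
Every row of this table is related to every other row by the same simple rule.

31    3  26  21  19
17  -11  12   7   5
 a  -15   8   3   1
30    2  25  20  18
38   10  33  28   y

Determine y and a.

y = 26, a = 13

The difference between any two rows is the same in every column — this is an addition table with the headers hidden.
Row 5 minus row 1 is 28 − 21 = 7, so its entry in column 5 is 19 + 7 = 26.
Row 3 minus row 1 is 3 − 21 = -18, so its entry in column 1 is 31 + (-18) = 13.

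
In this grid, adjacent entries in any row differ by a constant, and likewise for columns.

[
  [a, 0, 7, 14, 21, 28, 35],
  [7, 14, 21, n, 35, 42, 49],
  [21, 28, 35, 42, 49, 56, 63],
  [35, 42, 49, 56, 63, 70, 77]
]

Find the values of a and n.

a = -7, n = 28

Along each row the entries change by 7 per step; down each column they change by 14.
Row 1: from 0 at column 2, stepping by 7 to column 1 gives -7.
Row 2: from 7 at column 1, stepping by 7 to column 4 gives 28.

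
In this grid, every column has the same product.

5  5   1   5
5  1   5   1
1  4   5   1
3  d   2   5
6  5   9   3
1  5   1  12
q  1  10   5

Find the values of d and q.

Columns 3 and 4 each multiply to 4500, so every column has product 4500.
Column 2: 5×1×4×5×5×1 = 500, so the missing entry is 4500 ÷ 500 = 9.
Column 1: 5×5×1×3×6×1 = 450, so the missing entry is 4500 ÷ 450 = 10.

d = 9, q = 10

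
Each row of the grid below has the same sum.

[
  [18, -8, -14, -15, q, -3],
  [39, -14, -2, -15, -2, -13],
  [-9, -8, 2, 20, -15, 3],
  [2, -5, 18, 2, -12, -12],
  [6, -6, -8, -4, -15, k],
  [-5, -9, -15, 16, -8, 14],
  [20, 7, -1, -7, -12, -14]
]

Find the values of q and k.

Rows 2 and 3 both add up to -7, so every row sums to -7.
Row 1: 18 − 8 − 14 − 15 − 3 = -22, so the missing entry is -7 − (-22) = 15.
Row 5: 6 − 6 − 8 − 4 − 15 = -27, so the missing entry is -7 − (-27) = 20.

q = 15, k = 20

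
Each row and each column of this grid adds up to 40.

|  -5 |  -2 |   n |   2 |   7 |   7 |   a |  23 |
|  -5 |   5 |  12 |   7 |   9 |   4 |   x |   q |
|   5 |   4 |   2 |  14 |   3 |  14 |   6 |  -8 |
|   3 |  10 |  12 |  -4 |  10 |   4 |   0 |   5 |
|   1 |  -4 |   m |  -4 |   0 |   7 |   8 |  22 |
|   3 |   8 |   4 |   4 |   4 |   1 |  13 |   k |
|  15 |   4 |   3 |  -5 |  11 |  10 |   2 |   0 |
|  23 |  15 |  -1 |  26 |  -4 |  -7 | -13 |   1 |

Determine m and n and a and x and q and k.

m = 10, n = -2, a = 10, x = 14, q = -6, k = 3

Row 5: 1 − 4 − 4 + 0 + 7 + 8 + 22 = 30, so its missing entry is 40 − 30 = 10.
Row 6: 3 + 8 + 4 + 4 + 4 + 1 + 13 = 37, so its missing entry is 40 − 37 = 3.
Column 3: 12 + 2 + 12 + 10 + 4 + 3 − 1 = 42, so its missing entry is 40 − 42 = -2.
Row 1: -5 − 2 − 2 + 2 + 7 + 7 + 23 = 30, so its missing entry is 40 − 30 = 10.
Column 8: 23 − 8 + 5 + 22 + 3 + 0 + 1 = 46, so its missing entry is 40 − 46 = -6.
Row 2: -5 + 5 + 12 + 7 + 9 + 4 − 6 = 26, so its missing entry is 40 − 26 = 14.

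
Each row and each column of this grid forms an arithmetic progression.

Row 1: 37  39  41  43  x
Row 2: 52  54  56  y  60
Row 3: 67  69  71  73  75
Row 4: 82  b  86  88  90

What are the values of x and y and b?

x = 45, y = 58, b = 84

Along each row the entries change by 2 per step; down each column they change by 15.
Row 1: from 37 at column 1, stepping by 2 to column 5 gives 45.
Row 2: from 52 at column 1, stepping by 2 to column 4 gives 58.
Row 4: from 82 at column 1, stepping by 2 to column 2 gives 84.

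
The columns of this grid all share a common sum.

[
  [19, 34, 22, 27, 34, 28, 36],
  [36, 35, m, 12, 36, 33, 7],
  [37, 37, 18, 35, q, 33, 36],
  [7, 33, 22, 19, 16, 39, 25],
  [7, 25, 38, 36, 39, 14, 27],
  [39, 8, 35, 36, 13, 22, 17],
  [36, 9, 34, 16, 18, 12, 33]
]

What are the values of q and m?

q = 25, m = 12

Columns 1 and 4 both add up to 181, so every column sums to 181.
Column 5: 34 + 36 + 16 + 39 + 13 + 18 = 156, so the missing entry is 181 − 156 = 25.
Column 3: 22 + 18 + 22 + 38 + 35 + 34 = 169, so the missing entry is 181 − 169 = 12.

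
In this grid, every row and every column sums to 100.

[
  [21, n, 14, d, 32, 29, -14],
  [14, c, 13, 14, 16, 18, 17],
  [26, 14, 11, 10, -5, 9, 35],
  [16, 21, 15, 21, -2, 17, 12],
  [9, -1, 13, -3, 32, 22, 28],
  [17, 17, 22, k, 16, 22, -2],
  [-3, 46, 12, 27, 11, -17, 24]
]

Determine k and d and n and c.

The known cells in row 6 total 92, leaving 100 − 92 = 8 for the blank.
The known cells in row 2 total 92, leaving 100 − 92 = 8 for the blank.
The known cells in column 4 total 77, leaving 100 − 77 = 23 for the blank.
The known cells in row 1 total 105, leaving 100 − 105 = -5 for the blank.

k = 8, d = 23, n = -5, c = 8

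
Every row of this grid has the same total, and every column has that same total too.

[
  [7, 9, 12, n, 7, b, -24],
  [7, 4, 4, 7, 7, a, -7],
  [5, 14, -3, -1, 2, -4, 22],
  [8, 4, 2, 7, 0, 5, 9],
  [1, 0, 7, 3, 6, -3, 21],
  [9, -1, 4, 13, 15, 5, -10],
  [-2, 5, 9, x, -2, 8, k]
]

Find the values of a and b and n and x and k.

a = 13, b = 11, n = 13, x = -7, k = 24

Rows 3 and 4 both sum to 35, so that's the common total.
Row 2: 7 + 4 + 4 + 7 + 7 − 7 = 22, so its missing entry is 35 − 22 = 13.
Column 6: 13 − 4 + 5 − 3 + 5 + 8 = 24, so its missing entry is 35 − 24 = 11.
Row 1: 7 + 9 + 12 + 7 + 11 − 24 = 22, so its missing entry is 35 − 22 = 13.
Column 7: -24 − 7 + 22 + 9 + 21 − 10 = 11, so its missing entry is 35 − 11 = 24.
Row 7: -2 + 5 + 9 − 2 + 8 + 24 = 42, so its missing entry is 35 − 42 = -7.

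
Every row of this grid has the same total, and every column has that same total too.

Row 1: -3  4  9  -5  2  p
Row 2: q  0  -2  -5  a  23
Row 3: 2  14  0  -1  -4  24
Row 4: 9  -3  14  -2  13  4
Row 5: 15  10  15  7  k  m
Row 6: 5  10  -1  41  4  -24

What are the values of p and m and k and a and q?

p = 28, m = -20, k = 8, a = 12, q = 7

Rows 3 and 4 both sum to 35, so that's the common total.
Row 1: -3 + 4 + 9 − 5 + 2 = 7, so its missing entry is 35 − 7 = 28.
Column 6: 28 + 23 + 24 + 4 − 24 = 55, so its missing entry is 35 − 55 = -20.
Row 5: 15 + 10 + 15 + 7 − 20 = 27, so its missing entry is 35 − 27 = 8.
Column 5: 2 − 4 + 13 + 8 + 4 = 23, so its missing entry is 35 − 23 = 12.
Row 2: 0 − 2 − 5 + 12 + 23 = 28, so its missing entry is 35 − 28 = 7.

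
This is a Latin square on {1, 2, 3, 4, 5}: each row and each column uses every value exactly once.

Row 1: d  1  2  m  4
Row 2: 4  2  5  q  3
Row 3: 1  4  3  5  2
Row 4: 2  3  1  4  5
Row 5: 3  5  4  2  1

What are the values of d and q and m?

Cell (2,4): row 2 already has {2, 3, 4, 5} → 1.
Cell (1,4): column 4 already has {1, 2, 4, 5} → 3.
Cell (1,1): row 1 already has {1, 2, 3, 4} → 5.

d = 5, q = 1, m = 3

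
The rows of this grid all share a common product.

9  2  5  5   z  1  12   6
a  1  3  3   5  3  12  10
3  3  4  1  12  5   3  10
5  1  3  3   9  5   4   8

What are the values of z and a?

z = 2, a = 4

Rows 3 and 4 each multiply to 64800, so every row has product 64800.
Row 1: 9×2×5×5×1×12×6 = 32400, so the missing entry is 64800 ÷ 32400 = 2.
Row 2: 1×3×3×5×3×12×10 = 16200, so the missing entry is 64800 ÷ 16200 = 4.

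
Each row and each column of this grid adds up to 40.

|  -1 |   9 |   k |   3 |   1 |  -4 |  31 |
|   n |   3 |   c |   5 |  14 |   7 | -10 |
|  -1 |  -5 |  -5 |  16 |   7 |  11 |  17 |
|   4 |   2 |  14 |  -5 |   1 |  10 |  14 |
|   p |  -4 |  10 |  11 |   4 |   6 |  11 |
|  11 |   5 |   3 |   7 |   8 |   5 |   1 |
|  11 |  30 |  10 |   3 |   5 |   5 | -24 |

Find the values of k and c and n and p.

k = 1, c = 7, n = 14, p = 2

The known cells in row 1 total 39, leaving 40 − 39 = 1 for the blank.
The known cells in column 3 total 33, leaving 40 − 33 = 7 for the blank.
The known cells in row 2 total 26, leaving 40 − 26 = 14 for the blank.
The known cells in row 5 total 38, leaving 40 − 38 = 2 for the blank.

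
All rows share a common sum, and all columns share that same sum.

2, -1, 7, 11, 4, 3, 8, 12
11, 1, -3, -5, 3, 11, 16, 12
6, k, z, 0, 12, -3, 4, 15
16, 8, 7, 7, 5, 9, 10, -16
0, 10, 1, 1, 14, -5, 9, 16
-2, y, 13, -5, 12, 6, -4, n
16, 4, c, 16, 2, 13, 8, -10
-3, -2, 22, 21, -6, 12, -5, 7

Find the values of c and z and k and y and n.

c = -3, z = 2, k = 10, y = 16, n = 10

Rows 1 and 2 both sum to 46, so that's the common total.
The known cells in row 7 total 49, leaving 46 − 49 = -3 for the blank.
The known cells in column 8 total 36, leaving 46 − 36 = 10 for the blank.
The known cells in row 6 total 30, leaving 46 − 30 = 16 for the blank.
The known cells in column 2 total 36, leaving 46 − 36 = 10 for the blank.
The known cells in row 3 total 44, leaving 46 − 44 = 2 for the blank.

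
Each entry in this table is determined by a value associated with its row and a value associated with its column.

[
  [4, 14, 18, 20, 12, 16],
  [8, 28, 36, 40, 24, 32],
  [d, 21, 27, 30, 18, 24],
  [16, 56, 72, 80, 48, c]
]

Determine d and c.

d = 6, c = 64

Each row is a constant multiple of every other row — this is a multiplication table with the headers hidden.
Row 3 is 27/18 = 3/2 times row 1, so its entry in column 1 is 4 × 3/2 = 6.
Row 4 is 72/18 = 4/1 times row 1, so its entry in column 6 is 16 × 4/1 = 64.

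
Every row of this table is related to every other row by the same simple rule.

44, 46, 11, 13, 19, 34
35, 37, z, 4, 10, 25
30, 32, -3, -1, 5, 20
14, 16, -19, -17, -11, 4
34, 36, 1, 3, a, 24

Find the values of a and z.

a = 9, z = 2

The difference between any two rows is the same in every column — this is an addition table with the headers hidden.
Row 5 minus row 1 is 34 − 44 = -10, so its entry in column 5 is 19 + (-10) = 9.
Row 2 minus row 1 is 35 − 44 = -9, so its entry in column 3 is 11 + (-9) = 2.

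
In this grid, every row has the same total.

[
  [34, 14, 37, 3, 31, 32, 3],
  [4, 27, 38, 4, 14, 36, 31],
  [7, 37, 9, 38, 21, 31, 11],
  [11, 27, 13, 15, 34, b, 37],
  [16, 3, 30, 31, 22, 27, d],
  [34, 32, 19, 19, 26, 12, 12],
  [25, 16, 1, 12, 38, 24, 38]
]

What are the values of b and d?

The complete rows each total 154.
Row 4 is missing 154 − 137 = 17 (since 11 + 27 + 13 + 15 + 34 + 37 = 137).
Row 5 is missing 154 − 129 = 25 (since 16 + 3 + 30 + 31 + 22 + 27 = 129).

b = 17, d = 25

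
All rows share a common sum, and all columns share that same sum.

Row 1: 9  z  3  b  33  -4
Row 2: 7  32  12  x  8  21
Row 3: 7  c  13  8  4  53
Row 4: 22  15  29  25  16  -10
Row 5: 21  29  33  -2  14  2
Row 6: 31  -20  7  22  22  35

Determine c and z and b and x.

c = 12, z = 29, b = 27, x = 17

Rows 4 and 5 both sum to 97, so that's the common total.
The known cells in row 2 total 80, leaving 97 − 80 = 17 for the blank.
The known cells in column 4 total 70, leaving 97 − 70 = 27 for the blank.
The known cells in row 1 total 68, leaving 97 − 68 = 29 for the blank.
The known cells in row 3 total 85, leaving 97 − 85 = 12 for the blank.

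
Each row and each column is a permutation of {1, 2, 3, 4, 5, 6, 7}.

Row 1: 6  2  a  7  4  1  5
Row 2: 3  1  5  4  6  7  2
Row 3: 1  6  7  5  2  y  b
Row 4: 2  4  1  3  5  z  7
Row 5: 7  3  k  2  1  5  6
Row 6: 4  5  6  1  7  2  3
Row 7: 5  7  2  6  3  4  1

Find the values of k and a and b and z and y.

k = 4, a = 3, b = 4, z = 6, y = 3

Cell (5,3): row 5 already has {1, 2, 3, 5, 6, 7} → 4.
Cell (1,3): row 1 already has {1, 2, 4, 5, 6, 7} → 3.
For row 3, column 7: column 7 already has {1, 2, 3, 5, 6, 7}; that leaves 4.
For row 3, column 6: row 3 already has {1, 2, 4, 5, 6, 7}; that leaves 3.
Cell (4,6): row 4 already has {1, 2, 3, 4, 5, 7} → 6.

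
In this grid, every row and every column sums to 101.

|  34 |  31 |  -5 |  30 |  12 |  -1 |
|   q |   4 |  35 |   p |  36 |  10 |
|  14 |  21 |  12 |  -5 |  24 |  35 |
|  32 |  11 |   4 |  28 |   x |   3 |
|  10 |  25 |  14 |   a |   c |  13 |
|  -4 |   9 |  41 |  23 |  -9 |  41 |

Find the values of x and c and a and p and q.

x = 23, c = 15, a = 24, p = 1, q = 15

Row 4 has 32 + 11 + 4 + 28 + 3 = 78; the blank must be 101 − 78 = 23.
Column 5 has 12 + 36 + 24 + 23 − 9 = 86; the blank must be 101 − 86 = 15.
Row 5 has 10 + 25 + 14 + 15 + 13 = 77; the blank must be 101 − 77 = 24.
Column 1 has 34 + 14 + 32 + 10 − 4 = 86; the blank must be 101 − 86 = 15.
Row 2 has 15 + 4 + 35 + 36 + 10 = 100; the blank must be 101 − 100 = 1.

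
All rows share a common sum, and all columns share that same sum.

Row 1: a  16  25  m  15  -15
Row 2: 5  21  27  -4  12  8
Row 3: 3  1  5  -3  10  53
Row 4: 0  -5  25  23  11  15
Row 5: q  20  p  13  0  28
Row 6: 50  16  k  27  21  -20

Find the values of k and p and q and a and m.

Rows 2 and 3 both sum to 69, so that's the common total.
Column 4: -4 − 3 + 23 + 13 + 27 = 56, so its missing entry is 69 − 56 = 13.
Row 1: 16 + 25 + 13 + 15 − 15 = 54, so its missing entry is 69 − 54 = 15.
Column 1: 15 + 5 + 3 + 0 + 50 = 73, so its missing entry is 69 − 73 = -4.
Row 5: -4 + 20 + 13 + 0 + 28 = 57, so its missing entry is 69 − 57 = 12.
Row 6: 50 + 16 + 27 + 21 − 20 = 94, so its missing entry is 69 − 94 = -25.

k = -25, p = 12, q = -4, a = 15, m = 13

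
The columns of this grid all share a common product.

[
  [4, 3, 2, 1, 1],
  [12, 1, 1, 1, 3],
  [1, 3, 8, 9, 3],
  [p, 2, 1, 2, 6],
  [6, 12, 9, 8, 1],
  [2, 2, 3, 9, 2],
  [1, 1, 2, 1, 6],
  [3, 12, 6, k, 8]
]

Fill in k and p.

Columns 3 and 5 each multiply to 5184, so every column has product 5184.
Column 4: 1×1×9×2×8×9×1 = 1296, so the missing entry is 5184 ÷ 1296 = 4.
Column 1: 4×12×1×6×2×1×3 = 1728, so the missing entry is 5184 ÷ 1728 = 3.

k = 4, p = 3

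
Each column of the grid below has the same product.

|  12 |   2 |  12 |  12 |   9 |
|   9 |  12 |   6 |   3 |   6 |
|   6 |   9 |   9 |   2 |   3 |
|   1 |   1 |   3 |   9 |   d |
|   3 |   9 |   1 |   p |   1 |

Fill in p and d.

p = 3, d = 12

Columns 1 and 3 each multiply to 1944, so every column has product 1944.
Column 4: 12×3×2×9 = 648, so the missing entry is 1944 ÷ 648 = 3.
Column 5: 9×6×3×1 = 162, so the missing entry is 1944 ÷ 162 = 12.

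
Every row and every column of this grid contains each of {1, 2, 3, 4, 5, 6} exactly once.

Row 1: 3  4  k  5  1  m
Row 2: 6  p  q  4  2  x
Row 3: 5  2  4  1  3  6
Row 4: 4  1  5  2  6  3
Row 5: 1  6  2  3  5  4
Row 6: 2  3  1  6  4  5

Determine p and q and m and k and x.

At (row 2, col 2): column 2 already has {1, 2, 3, 4, 6}, so the value is 5.
For row 2, column 3: row 2 is missing {1, 3} and column 3 is missing {3, 6}; that leaves 3.
At (row 2, col 6): row 2 already has {2, 3, 4, 5, 6}, so the value is 1.
At (row 1, col 3): column 3 already has {1, 2, 3, 4, 5}, so the value is 6.
For row 1, column 6: row 1 already has {1, 3, 4, 5, 6}; that leaves 2.

p = 5, q = 3, m = 2, k = 6, x = 1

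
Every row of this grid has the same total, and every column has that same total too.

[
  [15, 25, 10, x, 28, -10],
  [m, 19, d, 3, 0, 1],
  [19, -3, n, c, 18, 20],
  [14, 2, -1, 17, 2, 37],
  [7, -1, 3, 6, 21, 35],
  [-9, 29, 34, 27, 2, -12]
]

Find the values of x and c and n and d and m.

x = 3, c = 15, n = 2, d = 23, m = 25

Rows 4 and 5 both sum to 71, so that's the common total.
The known cells in row 1 total 68, leaving 71 − 68 = 3 for the blank.
The known cells in column 4 total 56, leaving 71 − 56 = 15 for the blank.
The known cells in row 3 total 69, leaving 71 − 69 = 2 for the blank.
The known cells in column 3 total 48, leaving 71 − 48 = 23 for the blank.
The known cells in row 2 total 46, leaving 71 − 46 = 25 for the blank.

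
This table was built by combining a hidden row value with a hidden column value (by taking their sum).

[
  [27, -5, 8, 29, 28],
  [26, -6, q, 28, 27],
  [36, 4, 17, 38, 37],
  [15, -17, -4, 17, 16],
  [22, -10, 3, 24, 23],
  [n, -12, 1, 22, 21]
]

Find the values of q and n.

The difference between any two rows is the same in every column — this is an addition table with the headers hidden.
Row 2 minus row 1 is 27 − 28 = -1, so its entry in column 3 is 8 + (-1) = 7.
Row 6 minus row 1 is 21 − 28 = -7, so its entry in column 1 is 27 + (-7) = 20.

q = 7, n = 20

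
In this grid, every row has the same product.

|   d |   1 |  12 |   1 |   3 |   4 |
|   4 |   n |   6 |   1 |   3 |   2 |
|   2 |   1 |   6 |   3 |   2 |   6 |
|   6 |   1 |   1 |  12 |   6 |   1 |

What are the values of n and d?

Rows 3 and 4 each multiply to 432, so every row has product 432.
Row 2: 4×6×1×3×2 = 144, so the missing entry is 432 ÷ 144 = 3.
Row 1: 1×12×1×3×4 = 144, so the missing entry is 432 ÷ 144 = 3.

n = 3, d = 3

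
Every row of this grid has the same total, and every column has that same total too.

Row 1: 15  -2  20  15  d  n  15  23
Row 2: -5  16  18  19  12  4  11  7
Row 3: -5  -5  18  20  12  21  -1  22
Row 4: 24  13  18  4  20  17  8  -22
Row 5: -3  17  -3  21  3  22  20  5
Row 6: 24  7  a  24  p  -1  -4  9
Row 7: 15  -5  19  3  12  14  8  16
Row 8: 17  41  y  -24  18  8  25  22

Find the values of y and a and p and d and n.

Rows 2 and 3 both sum to 82, so that's the common total.
The known cells in column 6 total 85, leaving 82 − 85 = -3 for the blank.
The known cells in row 1 total 83, leaving 82 − 83 = -1 for the blank.
The known cells in column 5 total 76, leaving 82 − 76 = 6 for the blank.
The known cells in row 8 total 107, leaving 82 − 107 = -25 for the blank.
The known cells in row 6 total 65, leaving 82 − 65 = 17 for the blank.

y = -25, a = 17, p = 6, d = -1, n = -3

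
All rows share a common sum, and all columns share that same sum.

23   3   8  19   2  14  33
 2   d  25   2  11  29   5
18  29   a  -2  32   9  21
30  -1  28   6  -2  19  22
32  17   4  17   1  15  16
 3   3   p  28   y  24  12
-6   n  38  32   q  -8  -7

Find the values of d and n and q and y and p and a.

Rows 1 and 4 both sum to 102, so that's the common total.
Row 2: 2 + 25 + 2 + 11 + 29 + 5 = 74, so its missing entry is 102 − 74 = 28.
Column 2: 3 + 28 + 29 − 1 + 17 + 3 = 79, so its missing entry is 102 − 79 = 23.
Row 7: -6 + 23 + 38 + 32 − 8 − 7 = 72, so its missing entry is 102 − 72 = 30.
Column 5: 2 + 11 + 32 − 2 + 1 + 30 = 74, so its missing entry is 102 − 74 = 28.
Row 3: 18 + 29 − 2 + 32 + 9 + 21 = 107, so its missing entry is 102 − 107 = -5.
Row 6: 3 + 3 + 28 + 28 + 24 + 12 = 98, so its missing entry is 102 − 98 = 4.

d = 28, n = 23, q = 30, y = 28, p = 4, a = -5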